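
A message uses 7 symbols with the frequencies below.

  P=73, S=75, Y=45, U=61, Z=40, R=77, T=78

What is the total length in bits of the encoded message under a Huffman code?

Build the Huffman tree bottom-up:
combine Z(40), Y(45) → 85
combine U(61), P(73) → 134
combine S(75), R(77) → 152
combine T(78), 85 → 163
combine 134, 152 → 286
combine 163, 286 → 449
Each symbol's bit-cost is frequency × depth; summing gives 1269 bits (equivalently 85 + 134 + 152 + 163 + 286 + 449).

1269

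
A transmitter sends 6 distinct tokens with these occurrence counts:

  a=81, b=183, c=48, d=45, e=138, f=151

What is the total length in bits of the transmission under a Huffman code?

Greedily combine the two least-frequent nodes:
combine d(45), c(48) → 93
combine a(81), 93 → 174
combine e(138), f(151) → 289
combine 174, b(183) → 357
combine 289, 357 → 646
The encoded length is the sum of every internal node's weight: 93 + 174 + 289 + 357 + 646 = 1559 bits.

1559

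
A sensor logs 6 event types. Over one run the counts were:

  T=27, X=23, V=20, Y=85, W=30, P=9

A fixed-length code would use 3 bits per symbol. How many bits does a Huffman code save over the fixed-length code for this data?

141

Fixed-length: 3 bits × 194 symbols = 582 bits.
Huffman merges:
combine P(9), V(20) → 29
combine X(23), T(27) → 50
combine 29, W(30) → 59
combine 50, 59 → 109
combine Y(85), 109 → 194
Huffman total = 29 + 50 + 59 + 109 + 194 = 441 bits.
Saving = 582 − 441 = 141 bits.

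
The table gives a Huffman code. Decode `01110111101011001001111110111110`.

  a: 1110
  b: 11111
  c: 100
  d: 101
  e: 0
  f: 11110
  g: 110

Read left to right; each codeword is recognised as soon as it completes (prefix code):
  0→e | 1110→a | 11110→f | 101→d | 100→c | 100→c | 11111→b | 101→d | 11110→f
Decoded message: eafdccbdf

eafdccbdf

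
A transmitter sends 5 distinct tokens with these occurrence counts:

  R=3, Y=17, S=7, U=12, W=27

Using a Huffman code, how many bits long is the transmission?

Build the Huffman tree bottom-up:
merge R(3) and S(7): 10
merge 10 and U(12): 22
merge Y(17) and 22: 39
merge W(27) and 39: 66
The encoded length is the sum of every internal node's weight: 10 + 22 + 39 + 66 = 137 bits.

137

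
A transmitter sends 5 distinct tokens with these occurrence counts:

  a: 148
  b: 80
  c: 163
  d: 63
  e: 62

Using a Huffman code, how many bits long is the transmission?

1157

Greedily combine the two least-frequent nodes:
e(62) + d(63) → 125
b(80) + 125 → 205
a(148) + c(163) → 311
205 + 311 → 516
The encoded length is the sum of every internal node's weight: 125 + 205 + 311 + 516 = 1157 bits.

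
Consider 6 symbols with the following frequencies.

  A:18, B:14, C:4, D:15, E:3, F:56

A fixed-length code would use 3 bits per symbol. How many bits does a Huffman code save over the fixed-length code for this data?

Fixed-length: 3 bits × 110 symbols = 330 bits.
Huffman merges:
E(3) + C(4) → 7
7 + B(14) → 21
D(15) + A(18) → 33
21 + 33 → 54
54 + F(56) → 110
Huffman total = 7 + 21 + 33 + 54 + 110 = 225 bits.
Saving = 330 − 225 = 105 bits.

105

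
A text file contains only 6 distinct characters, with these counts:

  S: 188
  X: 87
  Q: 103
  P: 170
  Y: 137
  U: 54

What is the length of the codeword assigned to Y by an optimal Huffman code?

Repeatedly merge the two smallest:
merge U(54) and X(87): 141
merge Q(103) and Y(137): 240
merge 141 and P(170): 311
merge S(188) and 240: 428
merge 311 and 428: 739
Y's leaf is at depth 3, giving a 3-bit codeword.

3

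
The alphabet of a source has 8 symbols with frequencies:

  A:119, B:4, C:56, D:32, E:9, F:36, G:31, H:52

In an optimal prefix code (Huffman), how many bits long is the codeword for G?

Build the tree from the bottom:
B(4) + E(9) → 13
13 + G(31) → 44
D(32) + F(36) → 68
44 + H(52) → 96
C(56) + 68 → 124
96 + A(119) → 215
124 + 215 → 339
G's leaf is at depth 4, giving a 4-bit codeword.

4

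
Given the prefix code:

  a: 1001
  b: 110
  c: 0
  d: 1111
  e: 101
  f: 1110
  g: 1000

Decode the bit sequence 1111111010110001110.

Read left to right; each codeword is recognised as soon as it completes (prefix code):
  1111→d | 1110→f | 101→e | 1000→g | 1110→f
Decoded message: dfegf

dfegf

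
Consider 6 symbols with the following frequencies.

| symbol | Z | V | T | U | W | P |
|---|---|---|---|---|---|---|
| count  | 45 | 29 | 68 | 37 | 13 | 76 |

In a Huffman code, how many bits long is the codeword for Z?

Huffman merges, smallest pair first:
W(13) + V(29) → 42
U(37) + 42 → 79
Z(45) + T(68) → 113
P(76) + 79 → 155
113 + 155 → 268
The subtree containing Z is merged 2 times, so code length = 2.

2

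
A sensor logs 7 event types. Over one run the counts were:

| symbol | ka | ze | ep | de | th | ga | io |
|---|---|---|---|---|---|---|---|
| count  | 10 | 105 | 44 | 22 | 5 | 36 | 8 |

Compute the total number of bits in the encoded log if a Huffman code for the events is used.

516

Greedily combine the two least-frequent nodes:
th(5) + io(8) → 13
ka(10) + 13 → 23
de(22) + 23 → 45
ga(36) + ep(44) → 80
45 + 80 → 125
ze(105) + 125 → 230
The encoded length is the sum of every internal node's weight: 13 + 23 + 45 + 80 + 125 + 230 = 516 bits.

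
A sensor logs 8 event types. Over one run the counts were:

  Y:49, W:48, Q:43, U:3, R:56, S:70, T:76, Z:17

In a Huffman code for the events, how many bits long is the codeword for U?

Huffman merges, smallest pair first:
combine U(3), Z(17) → 20
combine 20, Q(43) → 63
combine W(48), Y(49) → 97
combine R(56), 63 → 119
combine S(70), T(76) → 146
combine 97, 119 → 216
combine 146, 216 → 362
U's leaf is at depth 5, giving a 5-bit codeword.

5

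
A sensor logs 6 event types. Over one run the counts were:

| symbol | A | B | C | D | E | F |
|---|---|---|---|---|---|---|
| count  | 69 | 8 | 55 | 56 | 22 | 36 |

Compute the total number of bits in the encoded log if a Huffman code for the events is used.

588

Merge the two smallest weights repeatedly:
combine B(8), E(22) → 30
combine 30, F(36) → 66
combine C(55), D(56) → 111
combine 66, A(69) → 135
combine 111, 135 → 246
The encoded length is the sum of every internal node's weight: 30 + 66 + 111 + 135 + 246 = 588 bits.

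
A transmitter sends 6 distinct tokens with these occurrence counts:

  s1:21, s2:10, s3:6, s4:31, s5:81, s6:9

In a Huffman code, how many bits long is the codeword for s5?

1

Huffman merges, smallest pair first:
merge s3(6) and s6(9): 15
merge s2(10) and 15: 25
merge s1(21) and 25: 46
merge s4(31) and 46: 77
merge 77 and s5(81): 158
s5 sits one level below the root: a 1-bit codeword.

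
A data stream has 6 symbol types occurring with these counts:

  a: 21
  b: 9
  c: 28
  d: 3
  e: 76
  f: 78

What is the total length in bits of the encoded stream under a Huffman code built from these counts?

458

Greedily combine the two least-frequent nodes:
merge d(3) and b(9): 12
merge 12 and a(21): 33
merge c(28) and 33: 61
merge 61 and e(76): 137
merge f(78) and 137: 215
Each symbol's bit-cost is frequency × depth; summing gives 458 bits (equivalently 12 + 33 + 61 + 137 + 215).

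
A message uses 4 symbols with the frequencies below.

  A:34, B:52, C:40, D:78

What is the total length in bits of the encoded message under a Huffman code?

404

Greedily combine the two least-frequent nodes:
merge A(34) and C(40): 74
merge B(52) and 74: 126
merge D(78) and 126: 204
Total encoded bits = sum of merged weights = 74 + 126 + 204 = 404.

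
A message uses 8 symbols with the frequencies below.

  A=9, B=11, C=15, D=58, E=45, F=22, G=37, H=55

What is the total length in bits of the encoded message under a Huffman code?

698

Build the Huffman tree bottom-up:
merge A(9) and B(11): 20
merge C(15) and 20: 35
merge F(22) and 35: 57
merge G(37) and E(45): 82
merge H(55) and 57: 112
merge D(58) and 82: 140
merge 112 and 140: 252
The encoded length is the sum of every internal node's weight: 20 + 35 + 57 + 82 + 112 + 140 + 252 = 698 bits.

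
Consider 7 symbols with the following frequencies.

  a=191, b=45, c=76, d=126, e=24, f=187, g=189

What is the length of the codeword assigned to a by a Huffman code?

Build the tree from the bottom:
merge e(24) and b(45): 69
merge 69 and c(76): 145
merge d(126) and 145: 271
merge f(187) and g(189): 376
merge a(191) and 271: 462
merge 376 and 462: 838
a's leaf is at depth 2, giving a 2-bit codeword.

2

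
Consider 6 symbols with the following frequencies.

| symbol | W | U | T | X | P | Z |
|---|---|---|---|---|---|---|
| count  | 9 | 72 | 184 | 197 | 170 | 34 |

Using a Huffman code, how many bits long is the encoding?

1490

Merge the two smallest weights repeatedly:
combine W(9), Z(34) → 43
combine 43, U(72) → 115
combine 115, P(170) → 285
combine T(184), X(197) → 381
combine 285, 381 → 666
Each symbol's bit-cost is frequency × depth; summing gives 1490 bits (equivalently 43 + 115 + 285 + 381 + 666).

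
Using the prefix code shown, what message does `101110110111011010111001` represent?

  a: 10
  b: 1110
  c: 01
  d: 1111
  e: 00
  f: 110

abfbfabc

Read left to right; each codeword is recognised as soon as it completes (prefix code):
  10→a | 1110→b | 110→f | 1110→b | 110→f | 10→a | 1110→b | 01→c
Decoded message: abfbfabc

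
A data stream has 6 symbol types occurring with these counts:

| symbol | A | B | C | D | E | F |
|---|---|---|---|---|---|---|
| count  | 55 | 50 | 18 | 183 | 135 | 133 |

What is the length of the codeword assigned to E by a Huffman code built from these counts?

Huffman merges, smallest pair first:
combine C(18), B(50) → 68
combine A(55), 68 → 123
combine 123, F(133) → 256
combine E(135), D(183) → 318
combine 256, 318 → 574
E sits 2 levels below the root, so its codeword is 2 bits.

2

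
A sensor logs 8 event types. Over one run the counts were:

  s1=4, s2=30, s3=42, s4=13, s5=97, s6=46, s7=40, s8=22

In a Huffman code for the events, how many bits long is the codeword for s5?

2

Repeatedly merge the two smallest:
merge s1(4) and s4(13): 17
merge 17 and s8(22): 39
merge s2(30) and 39: 69
merge s7(40) and s3(42): 82
merge s6(46) and 69: 115
merge 82 and s5(97): 179
merge 115 and 179: 294
s5's leaf is at depth 2, giving a 2-bit codeword.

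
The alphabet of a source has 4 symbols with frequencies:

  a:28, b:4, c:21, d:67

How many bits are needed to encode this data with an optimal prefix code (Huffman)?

Merge the two smallest weights repeatedly:
combine b(4), c(21) → 25
combine 25, a(28) → 53
combine 53, d(67) → 120
Each symbol's bit-cost is frequency × depth; summing gives 198 bits (equivalently 25 + 53 + 120).

198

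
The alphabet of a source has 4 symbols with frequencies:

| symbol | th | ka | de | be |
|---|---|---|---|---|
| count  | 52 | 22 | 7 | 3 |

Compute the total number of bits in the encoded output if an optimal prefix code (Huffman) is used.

126

Build the Huffman tree bottom-up:
combine be(3), de(7) → 10
combine 10, ka(22) → 32
combine 32, th(52) → 84
Total encoded bits = sum of merged weights = 10 + 32 + 84 = 126.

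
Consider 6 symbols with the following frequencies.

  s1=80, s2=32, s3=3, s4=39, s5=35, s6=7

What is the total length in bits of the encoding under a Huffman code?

438

Build the Huffman tree bottom-up:
merge s3(3) and s6(7): 10
merge 10 and s2(32): 42
merge s5(35) and s4(39): 74
merge 42 and 74: 116
merge s1(80) and 116: 196
The encoded length is the sum of every internal node's weight: 10 + 42 + 74 + 116 + 196 = 438 bits.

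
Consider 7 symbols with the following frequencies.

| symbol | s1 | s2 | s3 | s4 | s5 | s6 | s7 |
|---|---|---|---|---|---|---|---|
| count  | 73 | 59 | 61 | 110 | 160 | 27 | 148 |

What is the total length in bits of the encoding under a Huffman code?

1692

Merge the two smallest weights repeatedly:
s6(27) + s2(59) → 86
s3(61) + s1(73) → 134
86 + s4(110) → 196
134 + s7(148) → 282
s5(160) + 196 → 356
282 + 356 → 638
Total encoded bits = sum of merged weights = 86 + 134 + 196 + 282 + 356 + 638 = 1692.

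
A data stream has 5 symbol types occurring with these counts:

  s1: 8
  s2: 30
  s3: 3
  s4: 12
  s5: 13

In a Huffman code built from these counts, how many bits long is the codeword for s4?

3

Build the tree from the bottom:
merge s3(3) and s1(8): 11
merge 11 and s4(12): 23
merge s5(13) and 23: 36
merge s2(30) and 36: 66
s4's leaf is at depth 3, giving a 3-bit codeword.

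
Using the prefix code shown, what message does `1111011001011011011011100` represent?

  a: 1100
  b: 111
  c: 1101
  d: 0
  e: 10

Read left to right; each codeword is recognised as soon as it completes (prefix code):
  111→b | 10→e | 1100→a | 10→e | 1101→c | 10→e | 1101→c | 1100→a
Decoded message: beaececa

beaececa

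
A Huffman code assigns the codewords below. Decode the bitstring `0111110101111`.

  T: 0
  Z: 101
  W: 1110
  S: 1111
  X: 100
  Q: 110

Read left to right; each codeword is recognised as soon as it completes (prefix code):
  0→T | 1111→S | 101→Z | 0→T | 1111→S
Decoded message: TSZTS

TSZTS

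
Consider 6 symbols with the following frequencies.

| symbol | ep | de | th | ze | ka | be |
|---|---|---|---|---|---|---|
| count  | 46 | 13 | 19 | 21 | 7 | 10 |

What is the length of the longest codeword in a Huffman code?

4

Merge the two lowest-weight nodes at each step:
ka(7) + be(10) → 17
de(13) + 17 → 30
th(19) + ze(21) → 40
30 + 40 → 70
ep(46) + 70 → 116
The first pair merged (ka, be) ends up deepest, at depth 4.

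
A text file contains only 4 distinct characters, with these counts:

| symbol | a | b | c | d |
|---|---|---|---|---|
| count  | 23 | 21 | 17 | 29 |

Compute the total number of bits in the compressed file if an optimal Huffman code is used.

Greedily combine the two least-frequent nodes:
combine c(17), b(21) → 38
combine a(23), d(29) → 52
combine 38, 52 → 90
The encoded length is the sum of every internal node's weight: 38 + 52 + 90 = 180 bits.

180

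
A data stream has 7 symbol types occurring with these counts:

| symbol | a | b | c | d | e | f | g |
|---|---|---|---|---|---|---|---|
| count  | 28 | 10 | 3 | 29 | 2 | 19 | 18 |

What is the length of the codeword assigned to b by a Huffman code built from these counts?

Repeatedly merge the two smallest:
merge e(2) and c(3): 5
merge 5 and b(10): 15
merge 15 and g(18): 33
merge f(19) and a(28): 47
merge d(29) and 33: 62
merge 47 and 62: 109
The subtree containing b is merged 4 times, so code length = 4.

4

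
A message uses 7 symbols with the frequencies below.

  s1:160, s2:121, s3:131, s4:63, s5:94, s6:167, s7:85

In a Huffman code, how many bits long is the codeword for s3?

Huffman merges, smallest pair first:
merge s4(63) and s7(85): 148
merge s5(94) and s2(121): 215
merge s3(131) and 148: 279
merge s1(160) and s6(167): 327
merge 215 and 279: 494
merge 327 and 494: 821
s3 sits 3 levels below the root, so its codeword is 3 bits.

3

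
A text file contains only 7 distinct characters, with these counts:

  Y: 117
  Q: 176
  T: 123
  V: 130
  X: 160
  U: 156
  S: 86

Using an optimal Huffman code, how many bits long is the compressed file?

Greedily combine the two least-frequent nodes:
combine S(86), Y(117) → 203
combine T(123), V(130) → 253
combine U(156), X(160) → 316
combine Q(176), 203 → 379
combine 253, 316 → 569
combine 379, 569 → 948
Each symbol's bit-cost is frequency × depth; summing gives 2668 bits (equivalently 203 + 253 + 316 + 379 + 569 + 948).

2668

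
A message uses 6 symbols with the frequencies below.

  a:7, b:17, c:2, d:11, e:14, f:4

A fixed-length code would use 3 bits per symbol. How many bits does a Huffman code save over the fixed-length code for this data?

36

Fixed-length: 3 bits × 55 symbols = 165 bits.
Huffman merges:
c(2) + f(4) → 6
6 + a(7) → 13
d(11) + 13 → 24
e(14) + b(17) → 31
24 + 31 → 55
Huffman total = 6 + 13 + 24 + 31 + 55 = 129 bits.
Saving = 165 − 129 = 36 bits.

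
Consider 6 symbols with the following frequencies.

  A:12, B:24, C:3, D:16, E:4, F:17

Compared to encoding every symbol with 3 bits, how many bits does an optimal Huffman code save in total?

Fixed-length: 3 bits × 76 symbols = 228 bits.
Huffman merges:
merge C(3) and E(4): 7
merge 7 and A(12): 19
merge D(16) and F(17): 33
merge 19 and B(24): 43
merge 33 and 43: 76
Huffman total = 7 + 19 + 33 + 43 + 76 = 178 bits.
Saving = 228 − 178 = 50 bits.

50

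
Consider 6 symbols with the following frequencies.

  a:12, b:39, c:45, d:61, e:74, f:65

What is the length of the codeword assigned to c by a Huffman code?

3

Huffman merges, smallest pair first:
merge a(12) and b(39): 51
merge c(45) and 51: 96
merge d(61) and f(65): 126
merge e(74) and 96: 170
merge 126 and 170: 296
c sits 3 levels below the root, so its codeword is 3 bits.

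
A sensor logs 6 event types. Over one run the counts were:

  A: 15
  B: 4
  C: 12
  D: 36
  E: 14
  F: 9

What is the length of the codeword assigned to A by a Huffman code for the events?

Repeatedly merge the two smallest:
B(4) + F(9) → 13
C(12) + 13 → 25
E(14) + A(15) → 29
25 + 29 → 54
D(36) + 54 → 90
A's leaf is at depth 3, giving a 3-bit codeword.

3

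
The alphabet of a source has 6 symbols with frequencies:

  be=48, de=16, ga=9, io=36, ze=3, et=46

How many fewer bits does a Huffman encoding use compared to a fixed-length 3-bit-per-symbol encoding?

118

Fixed-length: 3 bits × 158 symbols = 474 bits.
Huffman merges:
merge ze(3) and ga(9): 12
merge 12 and de(16): 28
merge 28 and io(36): 64
merge et(46) and be(48): 94
merge 64 and 94: 158
Huffman total = 12 + 28 + 64 + 94 + 158 = 356 bits.
Saving = 474 − 356 = 118 bits.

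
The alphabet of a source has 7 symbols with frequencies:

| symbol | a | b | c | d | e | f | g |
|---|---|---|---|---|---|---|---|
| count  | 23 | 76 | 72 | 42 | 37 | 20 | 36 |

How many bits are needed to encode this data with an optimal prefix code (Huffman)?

813

Merge the two smallest weights repeatedly:
combine f(20), a(23) → 43
combine g(36), e(37) → 73
combine d(42), 43 → 85
combine c(72), 73 → 145
combine b(76), 85 → 161
combine 145, 161 → 306
The encoded length is the sum of every internal node's weight: 43 + 73 + 85 + 145 + 161 + 306 = 813 bits.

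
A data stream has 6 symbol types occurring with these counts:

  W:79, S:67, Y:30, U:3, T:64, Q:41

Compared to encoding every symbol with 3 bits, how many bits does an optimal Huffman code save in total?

Fixed-length: 3 bits × 284 symbols = 852 bits.
Huffman merges:
merge U(3) and Y(30): 33
merge 33 and Q(41): 74
merge T(64) and S(67): 131
merge 74 and W(79): 153
merge 131 and 153: 284
Huffman total = 33 + 74 + 131 + 153 + 284 = 675 bits.
Saving = 852 − 675 = 177 bits.

177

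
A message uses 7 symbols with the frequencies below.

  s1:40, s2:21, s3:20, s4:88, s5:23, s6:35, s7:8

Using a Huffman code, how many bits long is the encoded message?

601

Greedily combine the two least-frequent nodes:
merge s7(8) and s3(20): 28
merge s2(21) and s5(23): 44
merge 28 and s6(35): 63
merge s1(40) and 44: 84
merge 63 and 84: 147
merge s4(88) and 147: 235
Each symbol's bit-cost is frequency × depth; summing gives 601 bits (equivalently 28 + 44 + 63 + 84 + 147 + 235).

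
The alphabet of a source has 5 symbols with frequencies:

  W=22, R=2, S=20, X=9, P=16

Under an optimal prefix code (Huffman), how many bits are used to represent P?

Repeatedly merge the two smallest:
combine R(2), X(9) → 11
combine 11, P(16) → 27
combine S(20), W(22) → 42
combine 27, 42 → 69
P sits 2 levels below the root, so its codeword is 2 bits.

2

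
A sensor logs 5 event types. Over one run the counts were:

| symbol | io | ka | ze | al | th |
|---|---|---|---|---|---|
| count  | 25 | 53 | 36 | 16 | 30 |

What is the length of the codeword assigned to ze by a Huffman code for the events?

Repeatedly merge the two smallest:
al(16) + io(25) → 41
th(30) + ze(36) → 66
41 + ka(53) → 94
66 + 94 → 160
ze's leaf is at depth 2, giving a 2-bit codeword.

2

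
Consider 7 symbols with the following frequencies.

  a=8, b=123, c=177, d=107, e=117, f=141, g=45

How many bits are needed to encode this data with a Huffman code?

Build the Huffman tree bottom-up:
merge a(8) and g(45): 53
merge 53 and d(107): 160
merge e(117) and b(123): 240
merge f(141) and 160: 301
merge c(177) and 240: 417
merge 301 and 417: 718
The encoded length is the sum of every internal node's weight: 53 + 160 + 240 + 301 + 417 + 718 = 1889 bits.

1889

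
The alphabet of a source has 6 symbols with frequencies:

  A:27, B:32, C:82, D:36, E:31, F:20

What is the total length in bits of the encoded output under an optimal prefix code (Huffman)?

566

Build the Huffman tree bottom-up:
F(20) + A(27) → 47
E(31) + B(32) → 63
D(36) + 47 → 83
63 + C(82) → 145
83 + 145 → 228
The encoded length is the sum of every internal node's weight: 47 + 63 + 83 + 145 + 228 = 566 bits.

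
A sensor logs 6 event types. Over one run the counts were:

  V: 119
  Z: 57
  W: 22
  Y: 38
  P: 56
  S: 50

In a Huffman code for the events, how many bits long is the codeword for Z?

3

Repeatedly merge the two smallest:
W(22) + Y(38) → 60
S(50) + P(56) → 106
Z(57) + 60 → 117
106 + 117 → 223
V(119) + 223 → 342
Z sits 3 levels below the root, so its codeword is 3 bits.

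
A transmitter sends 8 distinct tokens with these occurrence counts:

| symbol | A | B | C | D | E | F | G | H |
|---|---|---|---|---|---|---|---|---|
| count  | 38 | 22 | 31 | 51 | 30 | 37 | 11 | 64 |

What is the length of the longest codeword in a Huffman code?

4

Merge the two lowest-weight nodes at each step:
merge G(11) and B(22): 33
merge E(30) and C(31): 61
merge 33 and F(37): 70
merge A(38) and D(51): 89
merge 61 and H(64): 125
merge 70 and 89: 159
merge 125 and 159: 284
The first pair merged (G, B) ends up deepest, at depth 4.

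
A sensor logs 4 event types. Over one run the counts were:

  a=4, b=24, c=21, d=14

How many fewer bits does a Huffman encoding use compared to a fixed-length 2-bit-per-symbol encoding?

6

Fixed-length: 2 bits × 63 symbols = 126 bits.
Huffman merges:
a(4) + d(14) → 18
18 + c(21) → 39
b(24) + 39 → 63
Huffman total = 18 + 39 + 63 = 120 bits.
Saving = 126 − 120 = 6 bits.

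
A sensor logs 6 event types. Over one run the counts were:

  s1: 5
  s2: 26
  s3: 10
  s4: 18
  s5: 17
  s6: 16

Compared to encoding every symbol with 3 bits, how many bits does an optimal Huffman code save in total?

Fixed-length: 3 bits × 92 symbols = 276 bits.
Huffman merges:
merge s1(5) and s3(10): 15
merge 15 and s6(16): 31
merge s5(17) and s4(18): 35
merge s2(26) and 31: 57
merge 35 and 57: 92
Huffman total = 15 + 31 + 35 + 57 + 92 = 230 bits.
Saving = 276 − 230 = 46 bits.

46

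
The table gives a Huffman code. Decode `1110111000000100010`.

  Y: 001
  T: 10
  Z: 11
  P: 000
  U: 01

ZTZTPYPT

Read left to right; each codeword is recognised as soon as it completes (prefix code):
  11→Z | 10→T | 11→Z | 10→T | 000→P | 001→Y | 000→P | 10→T
Decoded message: ZTZTPYPT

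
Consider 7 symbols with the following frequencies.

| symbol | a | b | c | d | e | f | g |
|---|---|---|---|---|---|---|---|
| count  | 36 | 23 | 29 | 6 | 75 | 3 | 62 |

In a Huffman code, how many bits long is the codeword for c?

3

Huffman merges, smallest pair first:
combine f(3), d(6) → 9
combine 9, b(23) → 32
combine c(29), 32 → 61
combine a(36), 61 → 97
combine g(62), e(75) → 137
combine 97, 137 → 234
c's leaf is at depth 3, giving a 3-bit codeword.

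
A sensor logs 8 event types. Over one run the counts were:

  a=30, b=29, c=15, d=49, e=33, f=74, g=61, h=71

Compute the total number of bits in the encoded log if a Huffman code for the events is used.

Merge the two smallest weights repeatedly:
c(15) + b(29) → 44
a(30) + e(33) → 63
44 + d(49) → 93
g(61) + 63 → 124
h(71) + f(74) → 145
93 + 124 → 217
145 + 217 → 362
Each symbol's bit-cost is frequency × depth; summing gives 1048 bits (equivalently 44 + 63 + 93 + 124 + 145 + 217 + 362).

1048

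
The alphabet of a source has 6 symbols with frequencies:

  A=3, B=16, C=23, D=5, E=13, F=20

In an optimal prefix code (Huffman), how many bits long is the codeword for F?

Huffman merges, smallest pair first:
combine A(3), D(5) → 8
combine 8, E(13) → 21
combine B(16), F(20) → 36
combine 21, C(23) → 44
combine 36, 44 → 80
F sits 2 levels below the root, so its codeword is 2 bits.

2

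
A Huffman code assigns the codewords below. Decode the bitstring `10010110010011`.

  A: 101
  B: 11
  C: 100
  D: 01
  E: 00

Read left to right; each codeword is recognised as soon as it completes (prefix code):
  100→C | 101→A | 100→C | 100→C | 11→B
Decoded message: CACCB

CACCB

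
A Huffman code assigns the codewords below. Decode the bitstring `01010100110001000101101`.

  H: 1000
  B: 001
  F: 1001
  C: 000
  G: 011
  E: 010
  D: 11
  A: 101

Read left to right; each codeword is recognised as soon as it completes (prefix code):
  010→E | 101→A | 001→B | 1000→H | 1000→H | 101→A | 101→A
Decoded message: EABHHAA

EABHHAA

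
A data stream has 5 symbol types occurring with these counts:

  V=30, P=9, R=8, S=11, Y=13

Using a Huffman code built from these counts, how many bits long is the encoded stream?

Greedily combine the two least-frequent nodes:
combine R(8), P(9) → 17
combine S(11), Y(13) → 24
combine 17, 24 → 41
combine V(30), 41 → 71
The encoded length is the sum of every internal node's weight: 17 + 24 + 41 + 71 = 153 bits.

153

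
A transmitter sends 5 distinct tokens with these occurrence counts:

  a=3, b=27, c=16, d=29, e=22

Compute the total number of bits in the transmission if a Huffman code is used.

Greedily combine the two least-frequent nodes:
merge a(3) and c(16): 19
merge 19 and e(22): 41
merge b(27) and d(29): 56
merge 41 and 56: 97
The encoded length is the sum of every internal node's weight: 19 + 41 + 56 + 97 = 213 bits.

213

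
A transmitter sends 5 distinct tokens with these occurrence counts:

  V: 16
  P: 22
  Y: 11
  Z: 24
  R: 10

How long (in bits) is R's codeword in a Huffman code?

3

Repeatedly merge the two smallest:
R(10) + Y(11) → 21
V(16) + 21 → 37
P(22) + Z(24) → 46
37 + 46 → 83
R's leaf is at depth 3, giving a 3-bit codeword.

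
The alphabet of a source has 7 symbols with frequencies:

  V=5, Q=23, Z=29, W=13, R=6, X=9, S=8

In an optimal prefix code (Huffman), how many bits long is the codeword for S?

Repeatedly merge the two smallest:
combine V(5), R(6) → 11
combine S(8), X(9) → 17
combine 11, W(13) → 24
combine 17, Q(23) → 40
combine 24, Z(29) → 53
combine 40, 53 → 93
S's leaf is at depth 3, giving a 3-bit codeword.

3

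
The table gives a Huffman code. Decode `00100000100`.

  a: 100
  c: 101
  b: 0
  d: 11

Read left to right; each codeword is recognised as soon as it completes (prefix code):
  0→b | 0→b | 100→a | 0→b | 0→b | 0→b | 100→a
Decoded message: bbabbba

bbabbba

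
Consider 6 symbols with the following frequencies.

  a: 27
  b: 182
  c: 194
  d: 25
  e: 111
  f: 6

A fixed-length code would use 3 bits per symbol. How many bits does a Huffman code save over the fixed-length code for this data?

Fixed-length: 3 bits × 545 symbols = 1635 bits.
Huffman merges:
combine f(6), d(25) → 31
combine a(27), 31 → 58
combine 58, e(111) → 169
combine 169, b(182) → 351
combine c(194), 351 → 545
Huffman total = 31 + 58 + 169 + 351 + 545 = 1154 bits.
Saving = 1635 − 1154 = 481 bits.

481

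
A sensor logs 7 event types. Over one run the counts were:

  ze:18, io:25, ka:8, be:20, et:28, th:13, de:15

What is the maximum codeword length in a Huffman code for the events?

4

Merge the two lowest-weight nodes at each step:
merge ka(8) and th(13): 21
merge de(15) and ze(18): 33
merge be(20) and 21: 41
merge io(25) and et(28): 53
merge 33 and 41: 74
merge 53 and 74: 127
The rarest symbols sit at the bottom; the longest codeword is 4 bits.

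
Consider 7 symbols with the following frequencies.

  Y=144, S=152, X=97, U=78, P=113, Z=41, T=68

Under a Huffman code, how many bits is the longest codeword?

Merge the two lowest-weight nodes at each step:
Z(41) + T(68) → 109
U(78) + X(97) → 175
109 + P(113) → 222
Y(144) + S(152) → 296
175 + 222 → 397
296 + 397 → 693
The first pair merged (Z, T) ends up deepest, at depth 4.

4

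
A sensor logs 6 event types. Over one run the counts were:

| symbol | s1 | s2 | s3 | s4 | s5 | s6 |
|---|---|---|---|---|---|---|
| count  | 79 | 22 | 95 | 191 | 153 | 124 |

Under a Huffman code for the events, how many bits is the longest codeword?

Merge the two lowest-weight nodes at each step:
merge s2(22) and s1(79): 101
merge s3(95) and 101: 196
merge s6(124) and s5(153): 277
merge s4(191) and 196: 387
merge 277 and 387: 664
The rarest symbols sit at the bottom; the longest codeword is 4 bits.

4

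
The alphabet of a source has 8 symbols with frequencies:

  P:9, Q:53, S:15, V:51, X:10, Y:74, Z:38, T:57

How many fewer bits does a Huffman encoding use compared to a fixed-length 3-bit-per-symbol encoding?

Fixed-length: 3 bits × 307 symbols = 921 bits.
Huffman merges:
merge P(9) and X(10): 19
merge S(15) and 19: 34
merge 34 and Z(38): 72
merge V(51) and Q(53): 104
merge T(57) and 72: 129
merge Y(74) and 104: 178
merge 129 and 178: 307
Huffman total = 19 + 34 + 72 + 104 + 129 + 178 + 307 = 843 bits.
Saving = 921 − 843 = 78 bits.

78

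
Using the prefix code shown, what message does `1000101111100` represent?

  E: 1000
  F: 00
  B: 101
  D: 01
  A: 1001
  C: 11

EBCCF

Read left to right; each codeword is recognised as soon as it completes (prefix code):
  1000→E | 101→B | 11→C | 11→C | 00→F
Decoded message: EBCCF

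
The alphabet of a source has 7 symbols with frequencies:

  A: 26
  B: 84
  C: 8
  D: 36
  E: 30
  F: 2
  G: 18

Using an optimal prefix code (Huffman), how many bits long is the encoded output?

Merge the two smallest weights repeatedly:
F(2) + C(8) → 10
10 + G(18) → 28
A(26) + 28 → 54
E(30) + D(36) → 66
54 + 66 → 120
B(84) + 120 → 204
Total encoded bits = sum of merged weights = 10 + 28 + 54 + 66 + 120 + 204 = 482.

482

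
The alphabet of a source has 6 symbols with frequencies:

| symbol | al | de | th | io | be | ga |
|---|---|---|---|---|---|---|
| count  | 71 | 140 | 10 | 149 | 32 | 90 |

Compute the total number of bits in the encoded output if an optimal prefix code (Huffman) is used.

Build the Huffman tree bottom-up:
combine th(10), be(32) → 42
combine 42, al(71) → 113
combine ga(90), 113 → 203
combine de(140), io(149) → 289
combine 203, 289 → 492
The encoded length is the sum of every internal node's weight: 42 + 113 + 203 + 289 + 492 = 1139 bits.

1139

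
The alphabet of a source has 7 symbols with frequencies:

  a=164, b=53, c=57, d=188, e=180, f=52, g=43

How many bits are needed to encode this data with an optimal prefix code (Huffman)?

Merge the two smallest weights repeatedly:
combine g(43), f(52) → 95
combine b(53), c(57) → 110
combine 95, 110 → 205
combine a(164), e(180) → 344
combine d(188), 205 → 393
combine 344, 393 → 737
Total encoded bits = sum of merged weights = 95 + 110 + 205 + 344 + 393 + 737 = 1884.

1884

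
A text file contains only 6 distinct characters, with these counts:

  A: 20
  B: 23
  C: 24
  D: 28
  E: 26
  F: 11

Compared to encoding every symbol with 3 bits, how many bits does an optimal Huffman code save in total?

Fixed-length: 3 bits × 132 symbols = 396 bits.
Huffman merges:
combine F(11), A(20) → 31
combine B(23), C(24) → 47
combine E(26), D(28) → 54
combine 31, 47 → 78
combine 54, 78 → 132
Huffman total = 31 + 47 + 54 + 78 + 132 = 342 bits.
Saving = 396 − 342 = 54 bits.

54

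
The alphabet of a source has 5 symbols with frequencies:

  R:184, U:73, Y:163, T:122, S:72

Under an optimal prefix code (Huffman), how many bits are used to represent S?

Build the tree from the bottom:
combine S(72), U(73) → 145
combine T(122), 145 → 267
combine Y(163), R(184) → 347
combine 267, 347 → 614
S's leaf is at depth 3, giving a 3-bit codeword.

3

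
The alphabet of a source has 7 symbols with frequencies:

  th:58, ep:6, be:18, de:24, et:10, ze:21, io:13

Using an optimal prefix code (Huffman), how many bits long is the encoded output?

379

Build the Huffman tree bottom-up:
ep(6) + et(10) → 16
io(13) + 16 → 29
be(18) + ze(21) → 39
de(24) + 29 → 53
39 + 53 → 92
th(58) + 92 → 150
Each symbol's bit-cost is frequency × depth; summing gives 379 bits (equivalently 16 + 29 + 39 + 53 + 92 + 150).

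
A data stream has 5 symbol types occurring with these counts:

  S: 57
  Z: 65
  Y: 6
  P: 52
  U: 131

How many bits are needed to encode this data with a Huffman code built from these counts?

664

Greedily combine the two least-frequent nodes:
combine Y(6), P(52) → 58
combine S(57), 58 → 115
combine Z(65), 115 → 180
combine U(131), 180 → 311
The encoded length is the sum of every internal node's weight: 58 + 115 + 180 + 311 = 664 bits.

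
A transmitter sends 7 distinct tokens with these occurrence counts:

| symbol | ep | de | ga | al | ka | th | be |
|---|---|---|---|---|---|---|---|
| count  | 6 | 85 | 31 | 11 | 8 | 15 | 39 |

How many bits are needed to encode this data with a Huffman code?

Build the Huffman tree bottom-up:
combine ep(6), ka(8) → 14
combine al(11), 14 → 25
combine th(15), 25 → 40
combine ga(31), be(39) → 70
combine 40, 70 → 110
combine de(85), 110 → 195
Total encoded bits = sum of merged weights = 14 + 25 + 40 + 70 + 110 + 195 = 454.

454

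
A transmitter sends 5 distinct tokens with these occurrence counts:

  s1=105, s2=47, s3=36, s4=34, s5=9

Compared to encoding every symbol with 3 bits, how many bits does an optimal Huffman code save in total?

Fixed-length: 3 bits × 231 symbols = 693 bits.
Huffman merges:
merge s5(9) and s4(34): 43
merge s3(36) and 43: 79
merge s2(47) and 79: 126
merge s1(105) and 126: 231
Huffman total = 43 + 79 + 126 + 231 = 479 bits.
Saving = 693 − 479 = 214 bits.

214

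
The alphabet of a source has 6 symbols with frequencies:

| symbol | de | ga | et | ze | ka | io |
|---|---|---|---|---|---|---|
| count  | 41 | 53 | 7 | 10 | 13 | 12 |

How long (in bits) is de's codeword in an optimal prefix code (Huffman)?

Repeatedly merge the two smallest:
merge et(7) and ze(10): 17
merge io(12) and ka(13): 25
merge 17 and 25: 42
merge de(41) and 42: 83
merge ga(53) and 83: 136
de sits 2 levels below the root, so its codeword is 2 bits.

2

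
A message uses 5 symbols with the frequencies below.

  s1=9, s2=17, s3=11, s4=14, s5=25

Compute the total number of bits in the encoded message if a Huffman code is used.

Merge the two smallest weights repeatedly:
combine s1(9), s3(11) → 20
combine s4(14), s2(17) → 31
combine 20, s5(25) → 45
combine 31, 45 → 76
Each symbol's bit-cost is frequency × depth; summing gives 172 bits (equivalently 20 + 31 + 45 + 76).

172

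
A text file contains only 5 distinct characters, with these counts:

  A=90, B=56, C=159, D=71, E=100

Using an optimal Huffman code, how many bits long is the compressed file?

1079

Merge the two smallest weights repeatedly:
B(56) + D(71) → 127
A(90) + E(100) → 190
127 + C(159) → 286
190 + 286 → 476
Each symbol's bit-cost is frequency × depth; summing gives 1079 bits (equivalently 127 + 190 + 286 + 476).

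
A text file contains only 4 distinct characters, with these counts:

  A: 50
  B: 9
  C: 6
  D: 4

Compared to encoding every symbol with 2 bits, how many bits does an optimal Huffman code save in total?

40

Fixed-length: 2 bits × 69 symbols = 138 bits.
Huffman merges:
merge D(4) and C(6): 10
merge B(9) and 10: 19
merge 19 and A(50): 69
Huffman total = 10 + 19 + 69 = 98 bits.
Saving = 138 − 98 = 40 bits.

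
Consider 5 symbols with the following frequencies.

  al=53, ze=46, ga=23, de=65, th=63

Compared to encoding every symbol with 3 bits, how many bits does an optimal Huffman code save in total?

181

Fixed-length: 3 bits × 250 symbols = 750 bits.
Huffman merges:
combine ga(23), ze(46) → 69
combine al(53), th(63) → 116
combine de(65), 69 → 134
combine 116, 134 → 250
Huffman total = 69 + 116 + 134 + 250 = 569 bits.
Saving = 750 − 569 = 181 bits.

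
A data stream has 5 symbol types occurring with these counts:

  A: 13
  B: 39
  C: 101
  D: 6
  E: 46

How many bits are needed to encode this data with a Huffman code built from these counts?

Greedily combine the two least-frequent nodes:
merge D(6) and A(13): 19
merge 19 and B(39): 58
merge E(46) and 58: 104
merge C(101) and 104: 205
Total encoded bits = sum of merged weights = 19 + 58 + 104 + 205 = 386.

386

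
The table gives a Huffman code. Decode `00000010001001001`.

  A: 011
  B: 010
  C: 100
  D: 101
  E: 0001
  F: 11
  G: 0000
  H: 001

GHEHH

Read left to right; each codeword is recognised as soon as it completes (prefix code):
  0000→G | 001→H | 0001→E | 001→H | 001→H
Decoded message: GHEHH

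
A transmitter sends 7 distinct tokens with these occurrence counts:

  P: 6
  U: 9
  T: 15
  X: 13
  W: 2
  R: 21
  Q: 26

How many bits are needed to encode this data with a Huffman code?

237

Merge the two smallest weights repeatedly:
combine W(2), P(6) → 8
combine 8, U(9) → 17
combine X(13), T(15) → 28
combine 17, R(21) → 38
combine Q(26), 28 → 54
combine 38, 54 → 92
The encoded length is the sum of every internal node's weight: 8 + 17 + 28 + 38 + 54 + 92 = 237 bits.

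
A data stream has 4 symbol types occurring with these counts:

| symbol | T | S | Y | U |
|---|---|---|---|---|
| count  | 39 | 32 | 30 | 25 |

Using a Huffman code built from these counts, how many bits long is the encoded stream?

252

Build the Huffman tree bottom-up:
combine U(25), Y(30) → 55
combine S(32), T(39) → 71
combine 55, 71 → 126
Total encoded bits = sum of merged weights = 55 + 71 + 126 = 252.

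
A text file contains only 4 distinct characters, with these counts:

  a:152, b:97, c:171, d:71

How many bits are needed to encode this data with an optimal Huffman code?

979

Build the Huffman tree bottom-up:
d(71) + b(97) → 168
a(152) + 168 → 320
c(171) + 320 → 491
Total encoded bits = sum of merged weights = 168 + 320 + 491 = 979.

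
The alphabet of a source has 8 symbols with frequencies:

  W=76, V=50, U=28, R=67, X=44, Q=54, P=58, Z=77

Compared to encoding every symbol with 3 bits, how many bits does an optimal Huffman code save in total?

5

Fixed-length: 3 bits × 454 symbols = 1362 bits.
Huffman merges:
combine U(28), X(44) → 72
combine V(50), Q(54) → 104
combine P(58), R(67) → 125
combine 72, W(76) → 148
combine Z(77), 104 → 181
combine 125, 148 → 273
combine 181, 273 → 454
Huffman total = 72 + 104 + 125 + 148 + 181 + 273 + 454 = 1357 bits.
Saving = 1362 − 1357 = 5 bits.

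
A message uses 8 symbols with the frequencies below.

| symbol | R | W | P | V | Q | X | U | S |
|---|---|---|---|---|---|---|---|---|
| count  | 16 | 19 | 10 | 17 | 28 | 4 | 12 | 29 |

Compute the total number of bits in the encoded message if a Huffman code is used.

Merge the two smallest weights repeatedly:
X(4) + P(10) → 14
U(12) + 14 → 26
R(16) + V(17) → 33
W(19) + 26 → 45
Q(28) + S(29) → 57
33 + 45 → 78
57 + 78 → 135
Total encoded bits = sum of merged weights = 14 + 26 + 33 + 45 + 57 + 78 + 135 = 388.

388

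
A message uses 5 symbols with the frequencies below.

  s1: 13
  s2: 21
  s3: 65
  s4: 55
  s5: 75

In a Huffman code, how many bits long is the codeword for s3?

2

Huffman merges, smallest pair first:
s1(13) + s2(21) → 34
34 + s4(55) → 89
s3(65) + s5(75) → 140
89 + 140 → 229
s3 sits 2 levels below the root, so its codeword is 2 bits.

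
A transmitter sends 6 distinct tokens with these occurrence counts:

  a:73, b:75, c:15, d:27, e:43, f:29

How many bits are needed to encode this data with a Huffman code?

637

Build the Huffman tree bottom-up:
c(15) + d(27) → 42
f(29) + 42 → 71
e(43) + 71 → 114
a(73) + b(75) → 148
114 + 148 → 262
Total encoded bits = sum of merged weights = 42 + 71 + 114 + 148 + 262 = 637.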